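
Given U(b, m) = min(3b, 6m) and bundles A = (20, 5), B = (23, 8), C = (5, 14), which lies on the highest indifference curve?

Bundle B

Evaluate utility at each bundle:
U(A) = 30.
U(B) = 48.
U(C) = 15.
Highest utility is B, so B ≻ A ≻ C.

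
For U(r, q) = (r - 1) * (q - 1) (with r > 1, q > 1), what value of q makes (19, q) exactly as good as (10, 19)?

U(10, 19) = 162.
Set U(19, q) = 162 and solve.
With r = 19: (19 − 1) = 18, so (q − 1) = 162/18 = 9.
So q = 1 + 9 = 10.
Check: U(19, 10) = 162.

q = 10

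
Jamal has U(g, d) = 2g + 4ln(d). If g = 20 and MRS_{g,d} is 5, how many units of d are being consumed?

MU_g = 2, MU_d = 4/d.
MRS = 2 ÷ (4/d).
MRS depends only on d: 0.5·d = 5 ⇒ d = 5/0.5 = 10.

d = 10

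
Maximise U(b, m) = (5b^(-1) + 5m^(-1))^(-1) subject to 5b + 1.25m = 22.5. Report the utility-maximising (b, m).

For CES with ρ = -1, MRS = (m/b)^2.
Tangency: set MRS = p_b/p_m = 5/1.25 = 4.
So (m/b)^2 = 4; taking the square root, m/b = 2, i.e. m = 2·b.
Substitute into the budget 5·b + 1.25·m = 22.5: 7.5·b = 22.5, so b* = 3 and m* = 2·3 = 6.

b* = 3, m* = 6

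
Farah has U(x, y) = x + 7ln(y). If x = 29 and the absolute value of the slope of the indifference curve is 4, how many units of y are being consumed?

MU_x = 1, MU_y = 7/y.
MRS = 1 ÷ (7/y).
MRS depends only on y: (1/7)·y = 4 ⇒ y = 4/(1/7) = 28.

y = 28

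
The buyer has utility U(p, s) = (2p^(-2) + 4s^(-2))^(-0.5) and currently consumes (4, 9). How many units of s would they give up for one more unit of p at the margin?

For CES with ρ = -2, MRS = (2/4)·(s/p)^3.
At (4, 9): MRS = 729/128.
That is, one extra unit of p is worth 729/128 units of s at the margin.

MRS = 729/128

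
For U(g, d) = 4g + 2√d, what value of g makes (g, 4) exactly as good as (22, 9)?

U(22, 9) = 94.
Set U(g, 4) = 94 and solve.
With d = 4: √4 = 2, so 4g = 94 − 2·2 = 90 and g = 22.5.
Check: U(22.5, 4) = 94.

g = 22.5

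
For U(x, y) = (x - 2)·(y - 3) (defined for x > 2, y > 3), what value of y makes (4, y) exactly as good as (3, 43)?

U(3, 43) = 40.
Set U(4, y) = 40 and solve.
With x = 4: (4 − 2) = 2, so (y − 3) = 40/2 = 20.
So y = 3 + 20 = 23.
Check: U(4, 23) = 40.

y = 23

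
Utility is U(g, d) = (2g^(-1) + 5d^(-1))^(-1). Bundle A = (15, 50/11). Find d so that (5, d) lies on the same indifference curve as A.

U depends on (g, d) only through S = 2g^(-1) + 5d^(-1), so equal utility means equal S. At (15, 50/11): S = 37/30.
With g = 5: 2·5^(-1) = 0.4, so 5d^(-1) = 37/30 − 0.4 = 5/6, i.e. d^(-1) = 1/6.
Hence d = 1/(1/6) = 6.
Check: U(5, 6) = 0.8108.

d = 6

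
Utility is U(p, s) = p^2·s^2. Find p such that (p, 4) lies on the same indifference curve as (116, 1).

p = 29

U(116, 1) = 13456.
Set U(p, 4) = 13456 and solve.
With s = 4: 4^2 = 16, so p^2 = 13456/16 = 841; taking the square root, p = 29.
Check: U(29, 4) = 13456.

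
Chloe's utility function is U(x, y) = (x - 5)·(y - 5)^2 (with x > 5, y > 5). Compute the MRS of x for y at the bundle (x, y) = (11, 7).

MRS = 1/6

MU_x = (y−5)^2, MU_y = 2·(x−5)·(y−5).
MRS = (1/2)·(y−5)/(x−5).
At (11, 7): MRS = 1/6.
That is, one extra unit of x is worth 1/6 units of y at the margin.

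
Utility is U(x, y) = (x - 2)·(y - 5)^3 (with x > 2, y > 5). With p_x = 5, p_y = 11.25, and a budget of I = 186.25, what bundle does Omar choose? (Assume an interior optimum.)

x* = 8, y* = 13

MU_x = (y−5)^3, MU_y = 3·(x−2)·(y−5)^2.
MRS = (1/3)·(y−5)/(x−2).
Tangency: set MRS = p_x/p_y = 5/11.25 = 4/9.
So (1/3)·(y − 5)/(x − 2) = 4/9, i.e. (y − 5) = (4/3)·(x − 2).
Rewrite the budget in excess-of-subsistence terms: 5·(x − 2) + 11.25·(y − 5) = 186.25 − 5·2 − 11.25·5 = 120.
Substituting, 20·(x − 2) = 120, so x − 2 = 6 and x* = 8.
Then y − 5 = (4/3)·6 = 8, so y* = 13.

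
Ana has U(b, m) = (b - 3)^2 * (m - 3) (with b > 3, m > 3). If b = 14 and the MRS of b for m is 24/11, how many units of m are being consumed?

m = 15

MU_b = 2·(b−3)·(m−3), MU_m = (b−3)^2.
MRS = (2/1)·(m−3)/(b−3).
Substitute b = 14: MRS = (m − 3)/5.5. Setting this equal to 24/11 gives m − 3 = (24/11)·5.5 = 12, so m = 15.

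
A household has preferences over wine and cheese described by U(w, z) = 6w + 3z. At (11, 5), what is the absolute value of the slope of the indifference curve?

MRS = 2

MU_w = 6, MU_z = 3, so MRS = 6/3 = 2 at every bundle.
At (11, 5): MRS = 2.
The indifference curve has slope −2 at this bundle.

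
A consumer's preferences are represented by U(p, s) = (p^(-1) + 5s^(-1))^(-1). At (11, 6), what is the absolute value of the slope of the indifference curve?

For CES with ρ = -1, MRS = (1/5)·(s/p)^2.
At (11, 6): MRS = 36/605.
So at (11, 6) the consumer would give up 36/605 units of s for one more unit of p.

MRS = 36/605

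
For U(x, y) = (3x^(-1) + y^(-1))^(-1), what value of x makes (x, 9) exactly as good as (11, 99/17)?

x = 9

U depends on (x, y) only through S = 3x^(-1) + y^(-1), so equal utility means equal S. At (11, 99/17): S = 4/9.
With y = 9: 9^(-1) = 1/9, so 3x^(-1) = 4/9 − 1/9 = 1/3, i.e. x^(-1) = 1/9.
Hence x = 1/(1/9) = 9.
Check: U(9, 9) = 2.25.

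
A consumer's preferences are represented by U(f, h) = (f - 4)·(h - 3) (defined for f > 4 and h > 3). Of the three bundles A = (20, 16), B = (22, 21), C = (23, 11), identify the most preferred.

Evaluate utility at each bundle:
U(A) = 208.
U(B) = 324.
U(C) = 152.
Highest utility is B, so B ≻ A ≻ C.

Bundle B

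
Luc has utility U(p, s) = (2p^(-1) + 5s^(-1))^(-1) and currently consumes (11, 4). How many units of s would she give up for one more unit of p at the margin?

MRS = 32/605

For CES with ρ = -1, MRS = (2/5)·(s/p)^2.
At (11, 4): MRS = 32/605.
That is, one extra unit of p is worth 32/605 units of s at the margin.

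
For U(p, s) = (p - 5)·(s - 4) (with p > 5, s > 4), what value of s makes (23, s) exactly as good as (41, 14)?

s = 24

U(41, 14) = 360.
Set U(23, s) = 360 and solve.
With p = 23: (23 − 5) = 18, so (s − 4) = 360/18 = 20.
So s = 4 + 20 = 24.
Check: U(23, 24) = 360.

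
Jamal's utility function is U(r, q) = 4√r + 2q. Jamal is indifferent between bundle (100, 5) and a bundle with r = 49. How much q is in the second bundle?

q = 11

U(100, 5) = 50.
Set U(49, q) = 50 and solve.
With r = 49: √49 = 7, so 2q = 50 − 4·7 = 22 and q = 11.
Check: U(49, 11) = 50.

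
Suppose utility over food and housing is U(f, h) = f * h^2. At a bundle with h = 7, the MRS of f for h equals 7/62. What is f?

MU_f = h^2 and MU_h = 2·f·h.
MRS = MU_f/MU_h = (1/2)·h/f.
Substitute h = 7: MRS = 3.5/f. Setting 3.5/f = 7/62 gives f = 3.5/(7/62) = 31.

f = 31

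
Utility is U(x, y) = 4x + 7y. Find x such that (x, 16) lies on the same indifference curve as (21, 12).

U(21, 12) = 168.
Set U(x, 16) = 168 and solve.
4x + 7·16 = 168 ⇒ 4x = 56 ⇒ x = 14.
Check: U(14, 16) = 168.

x = 14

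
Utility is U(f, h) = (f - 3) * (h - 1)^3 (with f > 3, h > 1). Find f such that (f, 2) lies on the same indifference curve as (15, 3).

f = 99

U(15, 3) = 96.
Set U(f, 2) = 96 and solve.
With h = 2: (2 − 1)^3 = 1, so (f − 3) = 96/1 = 96.
So f = 3 + 96 = 99.
Check: U(99, 2) = 96.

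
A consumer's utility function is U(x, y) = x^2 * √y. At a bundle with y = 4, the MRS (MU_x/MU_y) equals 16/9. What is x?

MU_x = 2·x·√y and MU_y = 0.5·x^2·y^(-0.5).
MRS = MU_x/MU_y = (4)·y/x.
Substitute y = 4: MRS = 16/x. Setting 16/x = 16/9 gives x = 16/(16/9) = 9.

x = 9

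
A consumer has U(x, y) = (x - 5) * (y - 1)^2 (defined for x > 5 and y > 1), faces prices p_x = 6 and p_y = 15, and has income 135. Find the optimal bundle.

x* = 10, y* = 5

MU_x = (y−1)^2, MU_y = 2·(x−5)·(y−1).
MRS = (1/2)·(y−1)/(x−5).
Tangency: set MRS = p_x/p_y = 6/15 = 0.4.
So (1/2)·(y − 1)/(x − 5) = 0.4, i.e. (y − 1) = 0.8·(x − 5).
Rewrite the budget in excess-of-subsistence terms: 6·(x − 5) + 15·(y − 1) = 135 − 6·5 − 15·1 = 90.
Substituting, 18·(x − 5) = 90, so x − 5 = 5 and x* = 10.
Then y − 1 = 0.8·5 = 4, so y* = 5.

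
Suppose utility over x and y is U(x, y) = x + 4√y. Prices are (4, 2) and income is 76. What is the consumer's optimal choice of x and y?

x* = 11, y* = 16

MU_x = 1, MU_y = 4/(2√y).
MRS = 1 ÷ (4/(2√y)).
Tangency: set MRS = p_x/p_y = 4/2 = 2.
MRS depends only on y: 0.5·√y = 2 ⇒ √y = 2/0.5 = 4 ⇒ y* = 16.
From the budget, 4·x = 76 − 2·16 = 44, so x* = 11.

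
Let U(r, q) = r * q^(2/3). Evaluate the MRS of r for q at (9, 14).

MRS = 7/3

MU_r = q^(2/3) and MU_q = 2/3·r·q^(-1/3).
MRS = MU_r/MU_q = (1.5)·q/r.
At (9, 14): MRS = 7/3.
The indifference curve has slope −7/3 at this bundle.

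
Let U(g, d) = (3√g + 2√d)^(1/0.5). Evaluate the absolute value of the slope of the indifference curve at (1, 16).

For CES with ρ = 0.5, MRS = (3/2)·√(d/g).
At (1, 16): MRS = 6.
That is, one extra unit of g is worth 6 units of d at the margin.

MRS = 6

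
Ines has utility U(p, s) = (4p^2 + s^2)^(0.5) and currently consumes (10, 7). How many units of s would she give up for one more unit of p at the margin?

For CES with ρ = 2, MRS = (4/1)·(s/p)^(-1).
At (10, 7): MRS = 40/7.
So at (10, 7) the consumer would give up 40/7 units of s for one more unit of p.

MRS = 40/7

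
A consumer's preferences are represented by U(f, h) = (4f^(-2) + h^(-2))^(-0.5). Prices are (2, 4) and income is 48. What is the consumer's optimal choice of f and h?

For CES with ρ = -2, MRS = (4/1)·(h/f)^3.
Tangency: set MRS = p_f/p_h = 2/4 = 0.5.
So (h/f)^3 = 0.125; taking the cube root, h/f = 0.5, i.e. h = 0.5·f.
Substitute into the budget 2·f + 4·h = 48: 4·f = 48, so f* = 12 and h* = 0.5·12 = 6.

f* = 12, h* = 6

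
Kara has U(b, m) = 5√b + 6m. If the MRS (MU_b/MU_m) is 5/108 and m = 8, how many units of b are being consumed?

b = 81

MU_b = 5/(2√b), MU_m = 6.
MRS = 5/(2√b) ÷ 6.
MRS depends only on b: (5/12)/√b = 5/108 ⇒ √b = (5/12)/(5/108) = 9 ⇒ b = 81.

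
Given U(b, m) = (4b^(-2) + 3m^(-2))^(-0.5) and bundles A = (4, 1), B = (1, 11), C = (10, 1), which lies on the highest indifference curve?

Bundle C

Evaluate utility at each bundle:
U(A) = 0.555.
U(B) = 0.498.
U(C) = 0.574.
Highest utility is C, so C ≻ A ≻ B.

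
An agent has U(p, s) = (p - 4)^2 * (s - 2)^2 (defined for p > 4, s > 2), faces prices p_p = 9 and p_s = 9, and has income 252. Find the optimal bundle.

MU_p = 2·(p−4)·(s−2)^2, MU_s = 2·(p−4)^2·(s−2).
MRS = (s−2)/(p−4).
Tangency: set MRS = p_p/p_s = 9/9 = 1.
So (s − 2)/(p − 4) = 1, i.e. (s − 2) = (p − 4).
Rewrite the budget in excess-of-subsistence terms: 9·(p − 4) + 9·(s − 2) = 252 − 9·4 − 9·2 = 198.
Substituting, 18·(p − 4) = 198, so p − 4 = 11 and p* = 15.
Then s − 2 = 11, so s* = 13.

p* = 15, s* = 13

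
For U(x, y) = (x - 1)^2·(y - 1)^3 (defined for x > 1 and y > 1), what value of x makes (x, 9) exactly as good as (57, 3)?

x = 8

U(57, 3) = 25088.
Set U(x, 9) = 25088 and solve.
With y = 9: (9 − 1)^3 = 512, so (x − 1)^2 = 25088/512 = 49.
Taking the square root (with x > 1): x − 1 = 7, so x = 8.
Check: U(8, 9) = 25088.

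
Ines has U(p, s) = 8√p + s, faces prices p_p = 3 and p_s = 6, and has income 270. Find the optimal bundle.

MU_p = 8/(2√p), MU_s = 1.
MRS = 8/(2√p) ÷ 1.
Tangency: set MRS = p_p/p_s = 3/6 = 0.5.
MRS depends only on p: 4/√p = 0.5 ⇒ √p = 4/0.5 = 8 ⇒ p* = 64.
From the budget, 6·s = 270 − 3·64 = 78, so s* = 13.

p* = 64, s* = 13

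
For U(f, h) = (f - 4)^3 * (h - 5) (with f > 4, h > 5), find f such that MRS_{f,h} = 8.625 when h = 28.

MU_f = 3·(f−4)^2·(h−5), MU_h = (f−4)^3.
MRS = (3/1)·(h−5)/(f−4).
Substitute h = 28: MRS = 69/(f − 4). Setting this equal to 8.625 gives f − 4 = 69/8.625 = 8, so f = 12.

f = 12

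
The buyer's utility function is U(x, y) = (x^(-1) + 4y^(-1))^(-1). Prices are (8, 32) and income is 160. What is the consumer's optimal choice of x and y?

x* = 4, y* = 4

For CES with ρ = -1, MRS = (1/4)·(y/x)^2.
Tangency: set MRS = p_x/p_y = 8/32 = 0.25.
So (y/x)^2 = 1; taking the square root, y/x = 1, i.e. y = x.
Substitute into the budget 8·x + 32·y = 160: 40·x = 160, so x* = 4 and y* = 4.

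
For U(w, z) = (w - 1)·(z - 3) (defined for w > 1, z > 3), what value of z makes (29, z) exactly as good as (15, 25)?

z = 14

U(15, 25) = 308.
Set U(29, z) = 308 and solve.
With w = 29: (29 − 1) = 28, so (z − 3) = 308/28 = 11.
So z = 3 + 11 = 14.
Check: U(29, 14) = 308.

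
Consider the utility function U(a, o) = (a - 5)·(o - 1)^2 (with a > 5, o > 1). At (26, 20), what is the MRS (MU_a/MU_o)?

MRS = 19/42

MU_a = (o−1)^2, MU_o = 2·(a−5)·(o−1).
MRS = (1/2)·(o−1)/(a−5).
At (26, 20): MRS = 19/42.
The indifference curve has slope −19/42 at this bundle.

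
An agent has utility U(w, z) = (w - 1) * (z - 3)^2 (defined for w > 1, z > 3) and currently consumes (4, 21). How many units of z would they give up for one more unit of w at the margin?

MRS = 3

MU_w = (z−3)^2, MU_z = 2·(w−1)·(z−3).
MRS = (1/2)·(z−3)/(w−1).
At (4, 21): MRS = 3.
The indifference curve has slope −3 at this bundle.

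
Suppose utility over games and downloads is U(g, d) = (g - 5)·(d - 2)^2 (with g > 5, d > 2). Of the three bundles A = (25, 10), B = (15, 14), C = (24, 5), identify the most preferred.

Evaluate utility at each bundle:
U(A) = 1280.
U(B) = 1440.
U(C) = 171.
Highest utility is B, so B ≻ A ≻ C.

Bundle B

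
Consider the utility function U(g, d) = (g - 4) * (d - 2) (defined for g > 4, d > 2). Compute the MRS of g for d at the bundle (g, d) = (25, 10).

MU_g = (d−2), MU_d = (g−4).
MRS = (d−2)/(g−4).
At (25, 10): MRS = 8/21.
So at (25, 10) the consumer would give up 8/21 units of d for one more unit of g.

MRS = 8/21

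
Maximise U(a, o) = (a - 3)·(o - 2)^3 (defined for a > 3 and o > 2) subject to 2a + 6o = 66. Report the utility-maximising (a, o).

MU_a = (o−2)^3, MU_o = 3·(a−3)·(o−2)^2.
MRS = (1/3)·(o−2)/(a−3).
Tangency: set MRS = p_a/p_o = 2/6 = 1/3.
So (1/3)·(o − 2)/(a − 3) = 1/3, i.e. (o − 2) = (a − 3).
Rewrite the budget in excess-of-subsistence terms: 2·(a − 3) + 6·(o − 2) = 66 − 2·3 − 6·2 = 48.
Substituting, 8·(a − 3) = 48, so a − 3 = 6 and a* = 9.
Then o − 2 = 6, so o* = 8.

a* = 9, o* = 8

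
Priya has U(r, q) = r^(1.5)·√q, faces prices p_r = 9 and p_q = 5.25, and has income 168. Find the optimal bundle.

r* = 14, q* = 8

MU_r = 1.5·√r·√q and MU_q = 0.5·r^(1.5)·q^(-0.5).
MRS = MU_r/MU_q = (3)·q/r.
Tangency: set MRS = p_r/p_q = 9/5.25 = 12/7.
So (3)·q/r = 12/7, i.e. q = (4/7)·r.
Substitute into the budget 9·r + 5.25·q = 168: 12·r = 168, so r* = 14.
Then q* = (4/7)·14 = 8.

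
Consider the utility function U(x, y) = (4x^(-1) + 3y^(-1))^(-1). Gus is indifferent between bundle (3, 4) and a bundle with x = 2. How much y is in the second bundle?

y = 36

U depends on (x, y) only through S = 4x^(-1) + 3y^(-1), so equal utility means equal S. At (3, 4): S = 25/12.
With x = 2: 4·2^(-1) = 2, so 3y^(-1) = 25/12 − 2 = 1/12, i.e. y^(-1) = 1/36.
Hence y = 1/(1/36) = 36.
Check: U(2, 36) = 0.48.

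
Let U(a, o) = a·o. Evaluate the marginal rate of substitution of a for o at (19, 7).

MU_a = o and MU_o = a.
MRS = MU_a/MU_o = o/a.
At (19, 7): MRS = 7/19.
So at (19, 7) the consumer would give up 7/19 units of o for one more unit of a.

MRS = 7/19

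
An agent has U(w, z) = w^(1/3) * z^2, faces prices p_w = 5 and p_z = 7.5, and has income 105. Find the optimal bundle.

MU_w = 1/3·w^(-2/3)·z^2 and MU_z = 2·w^(1/3)·z.
MRS = MU_w/MU_z = (1/6)·z/w.
Tangency: set MRS = p_w/p_z = 5/7.5 = 2/3.
So (1/6)·z/w = 2/3, i.e. z = 4·w.
Substitute into the budget 5·w + 7.5·z = 105: 35·w = 105, so w* = 3.
Then z* = 4·3 = 12.

w* = 3, z* = 12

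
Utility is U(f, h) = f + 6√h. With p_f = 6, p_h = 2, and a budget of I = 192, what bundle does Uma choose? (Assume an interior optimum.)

MU_f = 1, MU_h = 6/(2√h).
MRS = 1 ÷ (6/(2√h)).
Tangency: set MRS = p_f/p_h = 6/2 = 3.
MRS depends only on h: (1/3)·√h = 3 ⇒ √h = 3/(1/3) = 9 ⇒ h* = 81.
From the budget, 6·f = 192 − 2·81 = 30, so f* = 5.

f* = 5, h* = 81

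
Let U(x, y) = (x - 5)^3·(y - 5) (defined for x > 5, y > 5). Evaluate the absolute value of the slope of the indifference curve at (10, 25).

MU_x = 3·(x−5)^2·(y−5), MU_y = (x−5)^3.
MRS = (3/1)·(y−5)/(x−5).
At (10, 25): MRS = 12.
The indifference curve has slope −12 at this bundle.

MRS = 12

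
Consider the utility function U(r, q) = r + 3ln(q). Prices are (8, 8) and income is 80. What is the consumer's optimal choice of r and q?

MU_r = 1, MU_q = 3/q.
MRS = 1 ÷ (3/q).
Tangency: set MRS = p_r/p_q = 8/8 = 1.
MRS depends only on q: (1/3)·q = 1 ⇒ q* = 1/(1/3) = 3.
From the budget, 8·r = 80 − 8·3 = 56, so r* = 7.

r* = 7, q* = 3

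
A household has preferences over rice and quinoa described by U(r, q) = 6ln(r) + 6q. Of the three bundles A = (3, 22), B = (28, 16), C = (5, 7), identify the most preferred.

Evaluate utility at each bundle:
U(A) = 138.592.
U(B) = 115.993.
U(C) = 51.657.
Highest utility is A, so A ≻ B ≻ C.

Bundle A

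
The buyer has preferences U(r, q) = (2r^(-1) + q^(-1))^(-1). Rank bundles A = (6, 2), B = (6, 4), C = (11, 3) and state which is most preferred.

Evaluate utility at each bundle:
U(A) = 1.200.
U(B) = 1.714.
U(C) = 1.941.
Highest utility is C, so C ≻ B ≻ A.

Bundle C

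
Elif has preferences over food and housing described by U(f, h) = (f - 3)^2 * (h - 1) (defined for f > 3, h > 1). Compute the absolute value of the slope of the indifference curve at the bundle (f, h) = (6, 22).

MU_f = 2·(f−3)·(h−1), MU_h = (f−3)^2.
MRS = (2/1)·(h−1)/(f−3).
At (6, 22): MRS = 14.
So at (6, 22) the consumer would give up 14 units of h for one more unit of f.

MRS = 14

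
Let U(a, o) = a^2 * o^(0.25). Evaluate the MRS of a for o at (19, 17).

MU_a = 2·a·o^(0.25) and MU_o = 0.25·a^2·o^(-0.75).
MRS = MU_a/MU_o = (8)·o/a.
At (19, 17): MRS = 136/19.
The indifference curve has slope −136/19 at this bundle.

MRS = 136/19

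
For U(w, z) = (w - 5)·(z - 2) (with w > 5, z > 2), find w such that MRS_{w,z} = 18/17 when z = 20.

w = 22

MU_w = (z−2), MU_z = (w−5).
MRS = (z−2)/(w−5).
Substitute z = 20: MRS = 18/(w − 5). Setting this equal to 18/17 gives w − 5 = 18/(18/17) = 17, so w = 22.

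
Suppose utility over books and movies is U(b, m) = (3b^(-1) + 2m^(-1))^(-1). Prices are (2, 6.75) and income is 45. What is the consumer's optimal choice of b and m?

For CES with ρ = -1, MRS = (3/2)·(m/b)^2.
Tangency: set MRS = p_b/p_m = 2/6.75 = 8/27.
So (m/b)^2 = 16/81; taking the square root, m/b = 4/9, i.e. m = (4/9)·b.
Substitute into the budget 2·b + 6.75·m = 45: 5·b = 45, so b* = 9 and m* = (4/9)·9 = 4.

b* = 9, m* = 4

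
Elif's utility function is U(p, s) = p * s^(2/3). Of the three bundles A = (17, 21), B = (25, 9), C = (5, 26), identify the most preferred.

Evaluate utility at each bundle:
U(A) = 129.398.
U(B) = 108.169.
U(C) = 43.882.
Highest utility is A, so A ≻ B ≻ C.

Bundle A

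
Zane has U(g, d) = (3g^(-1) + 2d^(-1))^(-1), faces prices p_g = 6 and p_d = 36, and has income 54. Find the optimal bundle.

g* = 3, d* = 1

For CES with ρ = -1, MRS = (3/2)·(d/g)^2.
Tangency: set MRS = p_g/p_d = 6/36 = 1/6.
So (d/g)^2 = 1/9; taking the square root, d/g = 1/3, i.e. d = (1/3)·g.
Substitute into the budget 6·g + 36·d = 54: 18·g = 54, so g* = 3 and d* = (1/3)·3 = 1.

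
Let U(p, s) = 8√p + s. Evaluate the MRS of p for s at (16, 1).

MU_p = 8/(2√p), MU_s = 1.
MRS = 8/(2√p) ÷ 1.
At (16, 1): MRS = 1.
The indifference curve has slope −1 at this bundle.

MRS = 1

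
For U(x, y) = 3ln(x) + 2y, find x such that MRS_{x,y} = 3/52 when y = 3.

MU_x = 3/x, MU_y = 2.
MRS = 3/x ÷ 2.
MRS depends only on x: 1.5/x = 3/52 ⇒ x = 1.5/(3/52) = 26.

x = 26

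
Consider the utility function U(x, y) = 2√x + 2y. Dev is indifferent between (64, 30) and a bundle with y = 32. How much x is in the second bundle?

U(64, 30) = 76.
Set U(x, 32) = 76 and solve.
With y = 32: 2√x = 76 − 2·32 = 12, so √x = 6 and x = 36.
Check: U(36, 32) = 76.

x = 36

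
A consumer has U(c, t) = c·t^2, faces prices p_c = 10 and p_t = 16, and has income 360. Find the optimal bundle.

MU_c = t^2 and MU_t = 2·c·t.
MRS = MU_c/MU_t = (1/2)·t/c.
Tangency: set MRS = p_c/p_t = 10/16 = 0.625.
So (1/2)·t/c = 0.625, i.e. t = 1.25·c.
Substitute into the budget 10·c + 16·t = 360: 30·c = 360, so c* = 12.
Then t* = 1.25·12 = 15.

c* = 12, t* = 15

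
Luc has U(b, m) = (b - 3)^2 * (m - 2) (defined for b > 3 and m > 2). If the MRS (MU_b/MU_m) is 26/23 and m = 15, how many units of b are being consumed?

MU_b = 2·(b−3)·(m−2), MU_m = (b−3)^2.
MRS = (2/1)·(m−2)/(b−3).
Substitute m = 15: MRS = 26/(b − 3). Setting this equal to 26/23 gives b − 3 = 26/(26/23) = 23, so b = 26.

b = 26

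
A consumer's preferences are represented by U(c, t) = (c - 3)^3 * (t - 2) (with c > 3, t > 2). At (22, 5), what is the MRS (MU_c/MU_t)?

MU_c = 3·(c−3)^2·(t−2), MU_t = (c−3)^3.
MRS = (3/1)·(t−2)/(c−3).
At (22, 5): MRS = 9/19.
That is, one extra unit of c is worth 9/19 units of t at the margin.

MRS = 9/19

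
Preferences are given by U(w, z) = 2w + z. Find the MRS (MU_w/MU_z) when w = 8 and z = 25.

MRS = 2

MU_w = 2, MU_z = 1, so MRS = 2/1 = 2 at every bundle.
At (8, 25): MRS = 2.
The indifference curve has slope −2 at this bundle.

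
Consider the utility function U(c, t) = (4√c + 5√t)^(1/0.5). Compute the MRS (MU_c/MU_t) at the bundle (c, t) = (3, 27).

MRS = 2.4

For CES with ρ = 0.5, MRS = (4/5)·√(t/c).
At (3, 27): MRS = 2.4.
So at (3, 27) the consumer would give up 2.4 units of t for one more unit of c.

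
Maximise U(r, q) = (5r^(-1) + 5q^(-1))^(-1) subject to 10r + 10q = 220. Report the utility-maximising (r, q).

r* = 11, q* = 11

For CES with ρ = -1, MRS = (q/r)^2.
Tangency: set MRS = p_r/p_q = 10/10 = 1.
So (q/r)^2 = 1; taking the square root, q/r = 1, i.e. q = r.
Substitute into the budget 10·r + 10·q = 220: 20·r = 220, so r* = 11 and q* = 11.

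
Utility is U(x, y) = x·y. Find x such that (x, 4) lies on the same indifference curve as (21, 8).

x = 42

U(21, 8) = 168.
Set U(x, 4) = 168 and solve.
With y = 4: x = 168/4 = 42.
Check: U(42, 4) = 168.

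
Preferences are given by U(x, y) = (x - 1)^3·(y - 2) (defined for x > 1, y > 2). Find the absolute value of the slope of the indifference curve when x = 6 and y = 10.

MU_x = 3·(x−1)^2·(y−2), MU_y = (x−1)^3.
MRS = (3/1)·(y−2)/(x−1).
At (6, 10): MRS = 4.8.
The indifference curve has slope −4.8 at this bundle.

MRS = 4.8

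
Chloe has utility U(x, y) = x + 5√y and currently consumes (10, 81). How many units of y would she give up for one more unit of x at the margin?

MRS = 3.6

MU_x = 1, MU_y = 5/(2√y).
MRS = 1 ÷ (5/(2√y)).
At (10, 81): MRS = 3.6.
So at (10, 81) the consumer would give up 3.6 units of y for one more unit of x.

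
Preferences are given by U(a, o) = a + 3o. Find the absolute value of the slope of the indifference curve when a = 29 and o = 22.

MRS = 1/3

MU_a = 1, MU_o = 3, so MRS = 1/3 at every bundle.
At (29, 22): MRS = 1/3.
That is, one extra unit of a is worth 1/3 units of o at the margin.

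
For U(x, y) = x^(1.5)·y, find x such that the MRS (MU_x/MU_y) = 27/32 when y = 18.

x = 32

MU_x = 1.5·√x·y and MU_y = x^(1.5).
MRS = MU_x/MU_y = (1.5)·y/x.
Substitute y = 18: MRS = 27/x. Setting 27/x = 27/32 gives x = 27/(27/32) = 32.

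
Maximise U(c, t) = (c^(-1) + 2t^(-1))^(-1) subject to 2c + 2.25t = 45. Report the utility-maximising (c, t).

c* = 9, t* = 12

For CES with ρ = -1, MRS = (1/2)·(t/c)^2.
Tangency: set MRS = p_c/p_t = 2/2.25 = 8/9.
So (t/c)^2 = 16/9; taking the square root, t/c = 4/3, i.e. t = (4/3)·c.
Substitute into the budget 2·c + 2.25·t = 45: 5·c = 45, so c* = 9 and t* = (4/3)·9 = 12.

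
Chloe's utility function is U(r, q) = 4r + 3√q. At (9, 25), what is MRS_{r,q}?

MRS = 40/3

MU_r = 4, MU_q = 3/(2√q).
MRS = 4 ÷ (3/(2√q)).
At (9, 25): MRS = 40/3.
So at (9, 25) the consumer would give up 40/3 units of q for one more unit of r.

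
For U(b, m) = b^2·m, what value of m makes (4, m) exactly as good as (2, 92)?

m = 23

U(2, 92) = 368.
Set U(4, m) = 368 and solve.
With b = 4: 4^2 = 16, so m = 368/16 = 23.
Check: U(4, 23) = 368.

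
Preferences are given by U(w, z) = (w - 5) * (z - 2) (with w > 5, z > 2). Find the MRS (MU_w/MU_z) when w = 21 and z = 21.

MU_w = (z−2), MU_z = (w−5).
MRS = (z−2)/(w−5).
At (21, 21): MRS = 19/16.
The indifference curve has slope −19/16 at this bundle.

MRS = 19/16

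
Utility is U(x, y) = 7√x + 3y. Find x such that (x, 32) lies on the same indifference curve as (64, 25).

U(64, 25) = 131.
Set U(x, 32) = 131 and solve.
With y = 32: 7√x = 131 − 3·32 = 35, so √x = 5 and x = 25.
Check: U(25, 32) = 131.

x = 25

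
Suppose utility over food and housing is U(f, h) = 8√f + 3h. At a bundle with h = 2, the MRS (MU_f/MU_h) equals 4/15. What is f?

MU_f = 8/(2√f), MU_h = 3.
MRS = 8/(2√f) ÷ 3.
MRS depends only on f: (4/3)/√f = 4/15 ⇒ √f = (4/3)/(4/15) = 5 ⇒ f = 25.

f = 25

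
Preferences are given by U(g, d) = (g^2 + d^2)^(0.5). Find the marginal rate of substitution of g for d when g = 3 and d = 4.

MRS = 0.75

For CES with ρ = 2, MRS = (d/g)^(-1).
At (3, 4): MRS = 0.75.
So at (3, 4) the consumer would give up 0.75 units of d for one more unit of g.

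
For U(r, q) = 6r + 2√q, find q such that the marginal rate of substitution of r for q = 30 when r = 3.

MU_r = 6, MU_q = 2/(2√q).
MRS = 6 ÷ (2/(2√q)).
MRS depends only on q: 6·√q = 30 ⇒ √q = 30/6 = 5 ⇒ q = 25.

q = 25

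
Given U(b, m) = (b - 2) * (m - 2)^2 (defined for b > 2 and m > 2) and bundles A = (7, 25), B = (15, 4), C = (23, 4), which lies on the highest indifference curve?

Evaluate utility at each bundle:
U(A) = 2645.
U(B) = 52.
U(C) = 84.
Highest utility is A, so A ≻ C ≻ B.

Bundle A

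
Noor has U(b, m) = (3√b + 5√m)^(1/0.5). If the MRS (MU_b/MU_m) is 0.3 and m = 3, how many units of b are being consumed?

b = 12

For CES with ρ = 0.5, MRS = (3/5)·√(m/b).
Setting (3/5)·√(3/b) = 0.3 gives √(3/b) = 0.5, so 3/b = 0.25 and b = 12.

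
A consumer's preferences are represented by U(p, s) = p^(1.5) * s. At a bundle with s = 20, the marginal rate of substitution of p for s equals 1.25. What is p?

p = 24

MU_p = 1.5·√p·s and MU_s = p^(1.5).
MRS = MU_p/MU_s = (1.5)·s/p.
Substitute s = 20: MRS = 30/p. Setting 30/p = 1.25 gives p = 30/1.25 = 24.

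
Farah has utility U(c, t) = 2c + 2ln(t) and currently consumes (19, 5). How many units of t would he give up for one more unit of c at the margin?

MRS = 5

MU_c = 2, MU_t = 2/t.
MRS = 2 ÷ (2/t).
At (19, 5): MRS = 5.
That is, one extra unit of c is worth 5 units of t at the margin.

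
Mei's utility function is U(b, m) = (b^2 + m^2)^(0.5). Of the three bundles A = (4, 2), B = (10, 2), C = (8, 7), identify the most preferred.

Evaluate utility at each bundle:
U(A) = 4.472.
U(B) = 10.198.
U(C) = 10.630.
Highest utility is C, so C ≻ B ≻ A.

Bundle C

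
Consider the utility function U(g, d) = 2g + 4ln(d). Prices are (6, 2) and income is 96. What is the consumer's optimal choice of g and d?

g* = 14, d* = 6

MU_g = 2, MU_d = 4/d.
MRS = 2 ÷ (4/d).
Tangency: set MRS = p_g/p_d = 6/2 = 3.
MRS depends only on d: 0.5·d = 3 ⇒ d* = 3/0.5 = 6.
From the budget, 6·g = 96 − 2·6 = 84, so g* = 14.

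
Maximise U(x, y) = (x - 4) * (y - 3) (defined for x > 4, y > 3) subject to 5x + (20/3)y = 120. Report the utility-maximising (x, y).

x* = 12, y* = 9

MU_x = (y−3), MU_y = (x−4).
MRS = (y−3)/(x−4).
Tangency: set MRS = p_x/p_y = 5/(20/3) = 0.75.
So (y − 3)/(x − 4) = 0.75, i.e. (y − 3) = 0.75·(x − 4).
Rewrite the budget in excess-of-subsistence terms: 5·(x − 4) + (20/3)·(y − 3) = 120 − 5·4 − (20/3)·3 = 80.
Substituting, 10·(x − 4) = 80, so x − 4 = 8 and x* = 12.
Then y − 3 = 0.75·8 = 6, so y* = 9.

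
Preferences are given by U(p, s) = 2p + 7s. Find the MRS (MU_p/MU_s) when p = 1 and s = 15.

MU_p = 2, MU_s = 7, so MRS = 2/7 at every bundle.
At (1, 15): MRS = 2/7.
So at (1, 15) the consumer would give up 2/7 units of s for one more unit of p.

MRS = 2/7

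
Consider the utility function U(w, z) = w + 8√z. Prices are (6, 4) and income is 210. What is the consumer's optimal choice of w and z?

w* = 11, z* = 36

MU_w = 1, MU_z = 8/(2√z).
MRS = 1 ÷ (8/(2√z)).
Tangency: set MRS = p_w/p_z = 6/4 = 1.5.
MRS depends only on z: 0.25·√z = 1.5 ⇒ √z = 1.5/0.25 = 6 ⇒ z* = 36.
From the budget, 6·w = 210 − 4·36 = 66, so w* = 11.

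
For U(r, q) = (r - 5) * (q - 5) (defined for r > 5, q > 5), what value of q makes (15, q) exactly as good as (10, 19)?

q = 12

U(10, 19) = 70.
Set U(15, q) = 70 and solve.
With r = 15: (15 − 5) = 10, so (q − 5) = 70/10 = 7.
So q = 5 + 7 = 12.
Check: U(15, 12) = 70.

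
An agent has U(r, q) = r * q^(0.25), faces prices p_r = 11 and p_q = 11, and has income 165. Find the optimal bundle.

r* = 12, q* = 3

MU_r = q^(0.25) and MU_q = 0.25·r·q^(-0.75).
MRS = MU_r/MU_q = (4)·q/r.
Tangency: set MRS = p_r/p_q = 11/11 = 1.
So (4)·q/r = 1, i.e. q = 0.25·r.
Substitute into the budget 11·r + 11·q = 165: 13.75·r = 165, so r* = 12.
Then q* = 0.25·12 = 3.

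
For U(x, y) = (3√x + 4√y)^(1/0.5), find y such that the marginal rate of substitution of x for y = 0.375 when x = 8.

For CES with ρ = 0.5, MRS = (3/4)·√(y/x).
Setting (3/4)·√(y/8) = 0.375 gives √(y/8) = 0.5, so y/8 = 0.25 and y = 2.

y = 2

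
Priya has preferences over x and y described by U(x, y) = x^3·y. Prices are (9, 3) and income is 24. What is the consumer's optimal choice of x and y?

MU_x = 3·x^2·y and MU_y = x^3.
MRS = MU_x/MU_y = (3/1)·y/x.
Tangency: set MRS = p_x/p_y = 9/3 = 3.
So (3/1)·y/x = 3, i.e. y = x.
Substitute into the budget 9·x + 3·y = 24: 12·x = 24, so x* = 2.
Then y* = 2.

x* = 2, y* = 2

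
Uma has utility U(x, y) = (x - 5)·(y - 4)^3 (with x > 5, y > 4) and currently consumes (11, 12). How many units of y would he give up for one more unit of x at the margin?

MRS = 4/9

MU_x = (y−4)^3, MU_y = 3·(x−5)·(y−4)^2.
MRS = (1/3)·(y−4)/(x−5).
At (11, 12): MRS = 4/9.
The indifference curve has slope −4/9 at this bundle.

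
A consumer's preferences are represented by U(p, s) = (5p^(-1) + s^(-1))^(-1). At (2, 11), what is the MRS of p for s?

MRS = 151.25

For CES with ρ = -1, MRS = (5/1)·(s/p)^2.
At (2, 11): MRS = 151.25.
That is, one extra unit of p is worth 151.25 units of s at the margin.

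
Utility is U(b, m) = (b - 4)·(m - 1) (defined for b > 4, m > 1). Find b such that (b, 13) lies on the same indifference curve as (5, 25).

b = 6

U(5, 25) = 24.
Set U(b, 13) = 24 and solve.
With m = 13: (13 − 1) = 12, so (b − 4) = 24/12 = 2.
So b = 4 + 2 = 6.
Check: U(6, 13) = 24.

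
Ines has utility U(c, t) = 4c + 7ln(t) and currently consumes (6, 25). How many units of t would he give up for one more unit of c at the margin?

MU_c = 4, MU_t = 7/t.
MRS = 4 ÷ (7/t).
At (6, 25): MRS = 100/7.
The indifference curve has slope −100/7 at this bundle.

MRS = 100/7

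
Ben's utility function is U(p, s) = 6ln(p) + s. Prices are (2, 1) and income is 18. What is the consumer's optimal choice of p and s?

p* = 3, s* = 12

MU_p = 6/p, MU_s = 1.
MRS = 6/p ÷ 1.
Tangency: set MRS = p_p/p_s = 2/1 = 2.
MRS depends only on p: 6/p = 2 ⇒ p* = 6/2 = 3.
From the budget, 1·s = 18 − 2·3 = 12, so s* = 12.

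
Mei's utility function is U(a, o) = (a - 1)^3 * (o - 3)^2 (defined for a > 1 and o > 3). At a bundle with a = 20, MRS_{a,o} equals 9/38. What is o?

o = 6

MU_a = 3·(a−1)^2·(o−3)^2, MU_o = 2·(a−1)^3·(o−3).
MRS = (3/2)·(o−3)/(a−1).
Substitute a = 20: MRS = (o − 3)/(38/3). Setting this equal to 9/38 gives o − 3 = (9/38)·(38/3) = 3, so o = 6.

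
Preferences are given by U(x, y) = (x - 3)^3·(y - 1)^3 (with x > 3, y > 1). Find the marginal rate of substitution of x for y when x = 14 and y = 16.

MRS = 15/11

MU_x = 3·(x−3)^2·(y−1)^3, MU_y = 3·(x−3)^3·(y−1)^2.
MRS = (y−1)/(x−3).
At (14, 16): MRS = 15/11.
So at (14, 16) the consumer would give up 15/11 units of y for one more unit of x.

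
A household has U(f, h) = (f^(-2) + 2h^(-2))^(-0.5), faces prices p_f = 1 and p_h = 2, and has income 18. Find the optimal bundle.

For CES with ρ = -2, MRS = (1/2)·(h/f)^3.
Tangency: set MRS = p_f/p_h = 1/2 = 0.5.
So (h/f)^3 = 1; taking the cube root, h/f = 1, i.e. h = f.
Substitute into the budget 1·f + 2·h = 18: 3·f = 18, so f* = 6 and h* = 6.

f* = 6, h* = 6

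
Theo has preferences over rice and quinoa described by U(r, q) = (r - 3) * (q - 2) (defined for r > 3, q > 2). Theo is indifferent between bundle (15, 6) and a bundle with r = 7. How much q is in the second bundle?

U(15, 6) = 48.
Set U(7, q) = 48 and solve.
With r = 7: (7 − 3) = 4, so (q − 2) = 48/4 = 12.
So q = 2 + 12 = 14.
Check: U(7, 14) = 48.

q = 14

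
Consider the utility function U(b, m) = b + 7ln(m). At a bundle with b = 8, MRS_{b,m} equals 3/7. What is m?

m = 3

MU_b = 1, MU_m = 7/m.
MRS = 1 ÷ (7/m).
MRS depends only on m: (1/7)·m = 3/7 ⇒ m = (3/7)/(1/7) = 3.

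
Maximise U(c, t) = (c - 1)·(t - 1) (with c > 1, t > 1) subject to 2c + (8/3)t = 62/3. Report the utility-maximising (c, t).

MU_c = (t−1), MU_t = (c−1).
MRS = (t−1)/(c−1).
Tangency: set MRS = p_c/p_t = 2/(8/3) = 0.75.
So (t − 1)/(c − 1) = 0.75, i.e. (t − 1) = 0.75·(c − 1).
Rewrite the budget in excess-of-subsistence terms: 2·(c − 1) + (8/3)·(t − 1) = 62/3 − 2·1 − (8/3)·1 = 16.
Substituting, 4·(c − 1) = 16, so c − 1 = 4 and c* = 5.
Then t − 1 = 0.75·4 = 3, so t* = 4.

c* = 5, t* = 4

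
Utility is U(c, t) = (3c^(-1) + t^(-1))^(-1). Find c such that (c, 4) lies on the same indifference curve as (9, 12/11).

U depends on (c, t) only through S = 3c^(-1) + t^(-1), so equal utility means equal S. At (9, 12/11): S = 1.25.
With t = 4: 4^(-1) = 0.25, so 3c^(-1) = 1.25 − 0.25 = 1, i.e. c^(-1) = 1/3.
Hence c = 1/(1/3) = 3.
Check: U(3, 4) = 0.8.

c = 3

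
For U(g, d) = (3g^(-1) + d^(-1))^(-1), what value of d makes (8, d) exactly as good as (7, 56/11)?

d = 4

U depends on (g, d) only through S = 3g^(-1) + d^(-1), so equal utility means equal S. At (7, 56/11): S = 0.625.
With g = 8: 3·8^(-1) = 0.375, so d^(-1) = 0.625 − 0.375 = 0.25.
Hence d = 1/0.25 = 4.
Check: U(8, 4) = 1.6.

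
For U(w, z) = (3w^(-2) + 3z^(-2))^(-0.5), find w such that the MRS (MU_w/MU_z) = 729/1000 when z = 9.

For CES with ρ = -2, MRS = (z/w)^3.
Setting (9/w)^3 = 729/1000 gives 9/w = 0.9 and w = 10.

w = 10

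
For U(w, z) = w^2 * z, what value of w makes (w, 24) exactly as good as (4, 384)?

U(4, 384) = 6144.
Set U(w, 24) = 6144 and solve.
With z = 24: w^2 = 6144/24 = 256; taking the square root, w = 16.
Check: U(16, 24) = 6144.

w = 16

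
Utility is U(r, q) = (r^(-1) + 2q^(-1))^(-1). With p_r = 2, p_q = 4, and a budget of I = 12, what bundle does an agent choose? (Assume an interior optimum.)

For CES with ρ = -1, MRS = (1/2)·(q/r)^2.
Tangency: set MRS = p_r/p_q = 2/4 = 0.5.
So (q/r)^2 = 1; taking the square root, q/r = 1, i.e. q = r.
Substitute into the budget 2·r + 4·q = 12: 6·r = 12, so r* = 2 and q* = 2.

r* = 2, q* = 2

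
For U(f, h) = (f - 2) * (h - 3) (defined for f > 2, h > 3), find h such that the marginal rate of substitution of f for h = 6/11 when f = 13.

h = 9

MU_f = (h−3), MU_h = (f−2).
MRS = (h−3)/(f−2).
Substitute f = 13: MRS = (h − 3)/11. Setting this equal to 6/11 gives h − 3 = (6/11)·11 = 6, so h = 9.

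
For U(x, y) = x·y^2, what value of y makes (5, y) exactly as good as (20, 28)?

y = 56

U(20, 28) = 15680.
Set U(5, y) = 15680 and solve.
With x = 5: y^2 = 15680/5 = 3136; taking the square root, y = 56.
Check: U(5, 56) = 15680.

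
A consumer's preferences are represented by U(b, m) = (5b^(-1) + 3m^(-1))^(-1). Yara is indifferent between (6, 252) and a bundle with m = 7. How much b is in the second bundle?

b = 12

U depends on (b, m) only through S = 5b^(-1) + 3m^(-1), so equal utility means equal S. At (6, 252): S = 71/84.
With m = 7: 3·7^(-1) = 3/7, so 5b^(-1) = 71/84 − 3/7 = 5/12, i.e. b^(-1) = 1/12.
Hence b = 1/(1/12) = 12.
Check: U(12, 7) = 1.1831.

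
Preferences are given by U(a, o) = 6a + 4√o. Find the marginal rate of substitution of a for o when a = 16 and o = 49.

MU_a = 6, MU_o = 4/(2√o).
MRS = 6 ÷ (4/(2√o)).
At (16, 49): MRS = 21.
That is, one extra unit of a is worth 21 units of o at the margin.

MRS = 21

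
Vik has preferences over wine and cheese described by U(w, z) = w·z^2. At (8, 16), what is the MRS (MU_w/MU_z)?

MRS = 1

MU_w = z^2 and MU_z = 2·w·z.
MRS = MU_w/MU_z = (1/2)·z/w.
At (8, 16): MRS = 1.
That is, one extra unit of w is worth 1 units of z at the margin.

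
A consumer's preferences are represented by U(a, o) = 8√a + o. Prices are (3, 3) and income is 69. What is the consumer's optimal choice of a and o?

MU_a = 8/(2√a), MU_o = 1.
MRS = 8/(2√a) ÷ 1.
Tangency: set MRS = p_a/p_o = 3/3 = 1.
MRS depends only on a: 4/√a = 1 ⇒ √a = 4/1 = 4 ⇒ a* = 16.
From the budget, 3·o = 69 − 3·16 = 21, so o* = 7.

a* = 16, o* = 7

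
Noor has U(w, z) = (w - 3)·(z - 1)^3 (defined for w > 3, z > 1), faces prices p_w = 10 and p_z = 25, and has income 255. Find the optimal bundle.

w* = 8, z* = 7

MU_w = (z−1)^3, MU_z = 3·(w−3)·(z−1)^2.
MRS = (1/3)·(z−1)/(w−3).
Tangency: set MRS = p_w/p_z = 10/25 = 0.4.
So (1/3)·(z − 1)/(w − 3) = 0.4, i.e. (z − 1) = 1.2·(w − 3).
Rewrite the budget in excess-of-subsistence terms: 10·(w − 3) + 25·(z − 1) = 255 − 10·3 − 25·1 = 200.
Substituting, 40·(w − 3) = 200, so w − 3 = 5 and w* = 8.
Then z − 1 = 1.2·5 = 6, so z* = 7.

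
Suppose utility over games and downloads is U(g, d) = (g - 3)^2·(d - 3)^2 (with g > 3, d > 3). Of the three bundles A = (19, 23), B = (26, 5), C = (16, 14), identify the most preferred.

Evaluate utility at each bundle:
U(A) = 102400.
U(B) = 2116.
U(C) = 20449.
Highest utility is A, so A ≻ C ≻ B.

Bundle A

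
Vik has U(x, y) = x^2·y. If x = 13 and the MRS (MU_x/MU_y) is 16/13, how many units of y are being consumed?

MU_x = 2·x·y and MU_y = x^2.
MRS = MU_x/MU_y = (2/1)·y/x.
Substitute x = 13: MRS = y/6.5. Setting y/6.5 = 16/13 gives y = (16/13)·6.5 = 8.

y = 8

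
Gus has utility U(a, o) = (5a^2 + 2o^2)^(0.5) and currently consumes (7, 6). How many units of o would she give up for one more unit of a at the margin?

MRS = 35/12

For CES with ρ = 2, MRS = (5/2)·(o/a)^(-1).
At (7, 6): MRS = 35/12.
So at (7, 6) the consumer would give up 35/12 units of o for one more unit of a.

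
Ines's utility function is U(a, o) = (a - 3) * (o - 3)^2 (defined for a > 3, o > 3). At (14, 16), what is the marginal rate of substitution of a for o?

MU_a = (o−3)^2, MU_o = 2·(a−3)·(o−3).
MRS = (1/2)·(o−3)/(a−3).
At (14, 16): MRS = 13/22.
So at (14, 16) the consumer would give up 13/22 units of o for one more unit of a.

MRS = 13/22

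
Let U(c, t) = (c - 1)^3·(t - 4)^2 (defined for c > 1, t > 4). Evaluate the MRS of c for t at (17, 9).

MRS = 15/32

MU_c = 3·(c−1)^2·(t−4)^2, MU_t = 2·(c−1)^3·(t−4).
MRS = (3/2)·(t−4)/(c−1).
At (17, 9): MRS = 15/32.
The indifference curve has slope −15/32 at this bundle.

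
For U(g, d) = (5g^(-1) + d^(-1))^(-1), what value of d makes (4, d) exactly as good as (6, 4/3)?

U depends on (g, d) only through S = 5g^(-1) + d^(-1), so equal utility means equal S. At (6, 4/3): S = 19/12.
With g = 4: 5·4^(-1) = 1.25, so d^(-1) = 19/12 − 1.25 = 1/3.
Hence d = 1/(1/3) = 3.
Check: U(4, 3) = 0.6316.

d = 3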